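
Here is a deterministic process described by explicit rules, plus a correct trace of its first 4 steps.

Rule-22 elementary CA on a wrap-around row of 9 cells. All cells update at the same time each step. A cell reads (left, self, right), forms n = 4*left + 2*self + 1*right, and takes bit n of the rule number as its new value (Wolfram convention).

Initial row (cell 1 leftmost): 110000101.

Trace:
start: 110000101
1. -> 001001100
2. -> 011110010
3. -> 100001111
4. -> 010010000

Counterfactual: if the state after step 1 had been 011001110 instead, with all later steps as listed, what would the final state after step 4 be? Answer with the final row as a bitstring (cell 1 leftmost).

state after step 1 := 011001110
2. -> 100110001
3. -> 011001010
4. -> 100111011

100111011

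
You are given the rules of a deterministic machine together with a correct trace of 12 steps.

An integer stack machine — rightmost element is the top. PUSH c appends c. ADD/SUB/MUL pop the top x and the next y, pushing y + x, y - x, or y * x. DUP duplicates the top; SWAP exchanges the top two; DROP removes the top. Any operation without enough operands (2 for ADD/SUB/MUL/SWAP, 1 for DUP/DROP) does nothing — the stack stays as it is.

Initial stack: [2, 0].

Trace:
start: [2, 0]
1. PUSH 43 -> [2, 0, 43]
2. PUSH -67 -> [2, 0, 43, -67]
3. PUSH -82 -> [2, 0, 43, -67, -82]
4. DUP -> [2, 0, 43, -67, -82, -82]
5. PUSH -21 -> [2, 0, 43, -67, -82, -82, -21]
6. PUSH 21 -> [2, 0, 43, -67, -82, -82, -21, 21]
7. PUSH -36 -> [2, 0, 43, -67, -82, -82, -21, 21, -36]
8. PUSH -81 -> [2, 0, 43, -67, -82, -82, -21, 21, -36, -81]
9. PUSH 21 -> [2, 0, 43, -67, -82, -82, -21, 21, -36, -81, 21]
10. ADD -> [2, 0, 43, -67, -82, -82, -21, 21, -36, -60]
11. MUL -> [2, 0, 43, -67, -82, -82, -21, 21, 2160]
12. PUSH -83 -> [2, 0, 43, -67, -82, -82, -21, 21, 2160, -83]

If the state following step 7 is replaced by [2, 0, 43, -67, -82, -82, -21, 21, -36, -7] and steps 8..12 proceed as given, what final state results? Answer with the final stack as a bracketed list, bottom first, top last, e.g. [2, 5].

[2, 0, 43, -67, -82, -82, -21, 21, -36, 420, -83]

state after step 7 := [2, 0, 43, -67, -82, -82, -21, 21, -36, -7]
8. PUSH -81 -> [2, 0, 43, -67, -82, -82, -21, 21, -36, -7, -81]
9. PUSH 21 -> [2, 0, 43, -67, -82, -82, -21, 21, -36, -7, -81, 21]
10. ADD -> [2, 0, 43, -67, -82, -82, -21, 21, -36, -7, -60]
11. MUL -> [2, 0, 43, -67, -82, -82, -21, 21, -36, 420]
12. PUSH -83 -> [2, 0, 43, -67, -82, -82, -21, 21, -36, 420, -83]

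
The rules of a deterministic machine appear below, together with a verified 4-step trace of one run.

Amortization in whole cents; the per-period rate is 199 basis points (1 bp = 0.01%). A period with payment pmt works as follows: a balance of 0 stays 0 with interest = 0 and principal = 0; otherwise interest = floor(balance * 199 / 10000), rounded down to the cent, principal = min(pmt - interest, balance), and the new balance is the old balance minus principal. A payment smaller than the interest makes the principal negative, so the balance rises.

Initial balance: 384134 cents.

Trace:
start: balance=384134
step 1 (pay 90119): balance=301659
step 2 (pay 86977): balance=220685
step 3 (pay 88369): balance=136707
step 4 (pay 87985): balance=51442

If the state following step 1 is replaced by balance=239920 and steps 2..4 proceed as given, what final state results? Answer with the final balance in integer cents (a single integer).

state after step 1 := balance=239920
step 2 (pay 86977): balance=157717
step 3 (pay 88369): balance=72486
step 4 (pay 87985): balance=0

0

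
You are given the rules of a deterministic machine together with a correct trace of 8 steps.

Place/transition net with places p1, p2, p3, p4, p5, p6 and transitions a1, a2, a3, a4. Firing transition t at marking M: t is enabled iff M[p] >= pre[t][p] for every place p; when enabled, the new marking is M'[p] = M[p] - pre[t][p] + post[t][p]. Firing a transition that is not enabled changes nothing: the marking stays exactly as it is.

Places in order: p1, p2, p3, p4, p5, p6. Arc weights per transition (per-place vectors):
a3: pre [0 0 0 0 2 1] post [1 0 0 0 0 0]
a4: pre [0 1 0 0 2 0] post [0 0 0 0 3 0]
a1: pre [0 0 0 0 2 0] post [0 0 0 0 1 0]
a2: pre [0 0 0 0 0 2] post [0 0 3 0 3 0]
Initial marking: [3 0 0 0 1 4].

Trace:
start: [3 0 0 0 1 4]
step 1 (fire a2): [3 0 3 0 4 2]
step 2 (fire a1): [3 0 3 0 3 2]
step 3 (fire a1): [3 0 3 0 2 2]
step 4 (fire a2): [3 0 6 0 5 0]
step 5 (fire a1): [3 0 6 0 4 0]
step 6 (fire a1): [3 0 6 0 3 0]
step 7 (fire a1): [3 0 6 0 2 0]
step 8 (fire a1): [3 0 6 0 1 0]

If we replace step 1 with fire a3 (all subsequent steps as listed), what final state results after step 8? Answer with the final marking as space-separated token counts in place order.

(re-executing from step 1 with the substitution; state before step 1: [3 0 0 0 1 4])
step 1 (fire a3): [3 0 0 0 1 4]
step 2 (fire a1): [3 0 0 0 1 4]
step 3 (fire a1): [3 0 0 0 1 4]
step 4 (fire a2): [3 0 3 0 4 2]
step 5 (fire a1): [3 0 3 0 3 2]
step 6 (fire a1): [3 0 3 0 2 2]
step 7 (fire a1): [3 0 3 0 1 2]
step 8 (fire a1): [3 0 3 0 1 2]

3 0 3 0 1 2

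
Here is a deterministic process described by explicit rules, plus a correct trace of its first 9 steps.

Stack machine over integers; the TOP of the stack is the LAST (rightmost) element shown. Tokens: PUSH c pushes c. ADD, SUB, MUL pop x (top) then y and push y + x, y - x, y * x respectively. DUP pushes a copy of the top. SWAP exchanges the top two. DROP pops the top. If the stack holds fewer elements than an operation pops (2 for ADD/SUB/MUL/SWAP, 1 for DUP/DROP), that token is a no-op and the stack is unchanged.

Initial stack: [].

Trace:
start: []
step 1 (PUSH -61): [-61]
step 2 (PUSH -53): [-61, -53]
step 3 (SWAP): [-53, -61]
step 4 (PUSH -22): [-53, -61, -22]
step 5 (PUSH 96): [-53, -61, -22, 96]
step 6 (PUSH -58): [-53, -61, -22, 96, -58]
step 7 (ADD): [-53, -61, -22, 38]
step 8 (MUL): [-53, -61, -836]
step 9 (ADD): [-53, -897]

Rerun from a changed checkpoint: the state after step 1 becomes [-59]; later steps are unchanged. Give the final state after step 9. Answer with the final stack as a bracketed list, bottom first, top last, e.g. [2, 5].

state after step 1 := [-59]
step 2 (PUSH -53): [-59, -53]
step 3 (SWAP): [-53, -59]
step 4 (PUSH -22): [-53, -59, -22]
step 5 (PUSH 96): [-53, -59, -22, 96]
step 6 (PUSH -58): [-53, -59, -22, 96, -58]
step 7 (ADD): [-53, -59, -22, 38]
step 8 (MUL): [-53, -59, -836]
step 9 (ADD): [-53, -895]

[-53, -895]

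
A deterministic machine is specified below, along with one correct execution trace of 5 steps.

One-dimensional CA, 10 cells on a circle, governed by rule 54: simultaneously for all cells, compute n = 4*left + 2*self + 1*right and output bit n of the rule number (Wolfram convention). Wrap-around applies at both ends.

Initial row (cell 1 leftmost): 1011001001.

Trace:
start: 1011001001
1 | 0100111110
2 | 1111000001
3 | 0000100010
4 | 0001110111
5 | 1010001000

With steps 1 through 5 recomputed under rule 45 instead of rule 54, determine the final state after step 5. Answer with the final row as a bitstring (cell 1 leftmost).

(re-executing steps 1..5 under rule 45; state before step 1: 1011001001)
1 | 0110001001
2 | 1100101001
3 | 0000111001
4 | 0110100001
5 | 1101101101

1101101101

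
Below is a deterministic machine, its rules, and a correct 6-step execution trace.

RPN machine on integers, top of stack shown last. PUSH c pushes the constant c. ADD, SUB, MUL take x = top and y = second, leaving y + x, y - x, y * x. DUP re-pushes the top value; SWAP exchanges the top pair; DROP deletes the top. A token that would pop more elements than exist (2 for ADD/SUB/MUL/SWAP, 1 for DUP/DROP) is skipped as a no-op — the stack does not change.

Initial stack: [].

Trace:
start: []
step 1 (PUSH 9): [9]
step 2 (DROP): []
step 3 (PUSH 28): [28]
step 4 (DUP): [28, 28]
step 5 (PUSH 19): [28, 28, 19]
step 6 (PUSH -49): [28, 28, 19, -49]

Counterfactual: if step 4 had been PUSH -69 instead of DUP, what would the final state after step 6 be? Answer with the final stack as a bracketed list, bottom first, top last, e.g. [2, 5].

(re-executing from step 4 with the substitution; state before step 4: [28])
step 4 (PUSH -69): [28, -69]
step 5 (PUSH 19): [28, -69, 19]
step 6 (PUSH -49): [28, -69, 19, -49]

[28, -69, 19, -49]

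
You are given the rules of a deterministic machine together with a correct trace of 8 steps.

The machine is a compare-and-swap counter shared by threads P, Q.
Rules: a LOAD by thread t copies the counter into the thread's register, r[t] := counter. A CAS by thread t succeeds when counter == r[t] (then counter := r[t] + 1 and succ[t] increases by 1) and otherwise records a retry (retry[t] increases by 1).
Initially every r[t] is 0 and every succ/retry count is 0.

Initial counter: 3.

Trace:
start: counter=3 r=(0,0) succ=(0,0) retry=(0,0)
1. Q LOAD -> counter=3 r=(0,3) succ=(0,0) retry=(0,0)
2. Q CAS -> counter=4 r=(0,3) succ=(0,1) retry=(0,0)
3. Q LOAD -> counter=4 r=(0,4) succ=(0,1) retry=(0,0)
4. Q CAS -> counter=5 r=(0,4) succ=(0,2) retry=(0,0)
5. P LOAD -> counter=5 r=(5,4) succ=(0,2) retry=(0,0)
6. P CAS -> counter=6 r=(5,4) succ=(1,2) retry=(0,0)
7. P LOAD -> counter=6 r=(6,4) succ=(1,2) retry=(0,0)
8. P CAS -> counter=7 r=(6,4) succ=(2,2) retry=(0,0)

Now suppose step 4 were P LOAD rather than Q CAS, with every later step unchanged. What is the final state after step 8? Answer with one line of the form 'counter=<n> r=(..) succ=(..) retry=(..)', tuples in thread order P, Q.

(re-executing from step 4 with the substitution; state before step 4: counter=4 r=(0,4) succ=(0,1) retry=(0,0))
4. P LOAD -> counter=4 r=(4,4) succ=(0,1) retry=(0,0)
5. P LOAD -> counter=4 r=(4,4) succ=(0,1) retry=(0,0)
6. P CAS -> counter=5 r=(4,4) succ=(1,1) retry=(0,0)
7. P LOAD -> counter=5 r=(5,4) succ=(1,1) retry=(0,0)
8. P CAS -> counter=6 r=(5,4) succ=(2,1) retry=(0,0)

counter=6 r=(5,4) succ=(2,1) retry=(0,0)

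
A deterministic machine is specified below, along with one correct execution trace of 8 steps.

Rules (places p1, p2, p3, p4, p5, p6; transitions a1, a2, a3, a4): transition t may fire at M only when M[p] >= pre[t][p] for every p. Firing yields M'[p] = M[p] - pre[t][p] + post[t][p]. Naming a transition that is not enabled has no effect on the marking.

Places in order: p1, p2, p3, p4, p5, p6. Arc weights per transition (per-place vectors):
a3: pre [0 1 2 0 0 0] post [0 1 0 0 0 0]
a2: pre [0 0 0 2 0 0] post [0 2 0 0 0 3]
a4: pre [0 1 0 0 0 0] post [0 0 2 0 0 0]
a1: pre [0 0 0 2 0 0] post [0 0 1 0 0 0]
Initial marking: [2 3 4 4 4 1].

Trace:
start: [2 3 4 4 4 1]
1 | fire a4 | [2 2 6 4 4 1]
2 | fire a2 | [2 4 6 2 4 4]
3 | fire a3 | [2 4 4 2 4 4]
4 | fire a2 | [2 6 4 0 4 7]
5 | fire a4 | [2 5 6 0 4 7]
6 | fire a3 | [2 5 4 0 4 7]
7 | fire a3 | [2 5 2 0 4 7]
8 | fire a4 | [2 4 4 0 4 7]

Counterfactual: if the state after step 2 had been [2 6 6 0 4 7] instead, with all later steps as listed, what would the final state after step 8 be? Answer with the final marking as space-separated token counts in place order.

2 4 4 0 4 7

state after step 2 := [2 6 6 0 4 7]
3 | fire a3 | [2 6 4 0 4 7]
4 | fire a2 | [2 6 4 0 4 7]
5 | fire a4 | [2 5 6 0 4 7]
6 | fire a3 | [2 5 4 0 4 7]
7 | fire a3 | [2 5 2 0 4 7]
8 | fire a4 | [2 4 4 0 4 7]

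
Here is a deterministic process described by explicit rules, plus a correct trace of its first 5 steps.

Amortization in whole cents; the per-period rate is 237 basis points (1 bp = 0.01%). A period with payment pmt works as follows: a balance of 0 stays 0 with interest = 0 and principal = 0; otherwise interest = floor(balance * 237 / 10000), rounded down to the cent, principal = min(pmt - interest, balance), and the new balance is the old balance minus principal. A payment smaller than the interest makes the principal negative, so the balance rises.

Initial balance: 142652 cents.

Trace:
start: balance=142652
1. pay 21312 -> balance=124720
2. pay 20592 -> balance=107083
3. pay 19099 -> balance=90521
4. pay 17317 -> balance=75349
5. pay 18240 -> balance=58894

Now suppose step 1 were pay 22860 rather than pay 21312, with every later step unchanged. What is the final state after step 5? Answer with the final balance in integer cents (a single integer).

(re-executing from step 1 with the substitution; state before step 1: balance=142652)
1. pay 22860 -> balance=123172
2. pay 20592 -> balance=105499
3. pay 19099 -> balance=88900
4. pay 17317 -> balance=73689
5. pay 18240 -> balance=57195

57195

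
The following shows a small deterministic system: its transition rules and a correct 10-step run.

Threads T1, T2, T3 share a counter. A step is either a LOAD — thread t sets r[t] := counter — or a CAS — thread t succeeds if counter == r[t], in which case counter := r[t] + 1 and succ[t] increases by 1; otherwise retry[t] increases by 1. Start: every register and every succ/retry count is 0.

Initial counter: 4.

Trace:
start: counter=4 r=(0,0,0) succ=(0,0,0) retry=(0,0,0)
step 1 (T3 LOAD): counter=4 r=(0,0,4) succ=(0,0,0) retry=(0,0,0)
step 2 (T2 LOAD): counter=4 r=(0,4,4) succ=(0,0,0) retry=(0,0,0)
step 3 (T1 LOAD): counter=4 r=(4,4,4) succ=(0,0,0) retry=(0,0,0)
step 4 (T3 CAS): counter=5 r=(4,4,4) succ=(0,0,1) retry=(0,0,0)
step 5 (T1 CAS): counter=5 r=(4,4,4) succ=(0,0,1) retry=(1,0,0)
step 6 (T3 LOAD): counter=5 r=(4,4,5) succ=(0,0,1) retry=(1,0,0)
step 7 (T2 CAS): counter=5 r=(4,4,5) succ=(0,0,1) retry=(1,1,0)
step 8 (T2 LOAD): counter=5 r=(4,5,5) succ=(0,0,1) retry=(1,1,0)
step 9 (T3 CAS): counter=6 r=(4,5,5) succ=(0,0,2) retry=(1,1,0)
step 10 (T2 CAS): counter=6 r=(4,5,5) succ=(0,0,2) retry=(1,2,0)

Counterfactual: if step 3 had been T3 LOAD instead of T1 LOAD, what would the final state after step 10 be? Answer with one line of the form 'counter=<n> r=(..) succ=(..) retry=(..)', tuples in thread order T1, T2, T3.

(re-executing from step 3 with the substitution; state before step 3: counter=4 r=(0,4,4) succ=(0,0,0) retry=(0,0,0))
step 3 (T3 LOAD): counter=4 r=(0,4,4) succ=(0,0,0) retry=(0,0,0)
step 4 (T3 CAS): counter=5 r=(0,4,4) succ=(0,0,1) retry=(0,0,0)
step 5 (T1 CAS): counter=5 r=(0,4,4) succ=(0,0,1) retry=(1,0,0)
step 6 (T3 LOAD): counter=5 r=(0,4,5) succ=(0,0,1) retry=(1,0,0)
step 7 (T2 CAS): counter=5 r=(0,4,5) succ=(0,0,1) retry=(1,1,0)
step 8 (T2 LOAD): counter=5 r=(0,5,5) succ=(0,0,1) retry=(1,1,0)
step 9 (T3 CAS): counter=6 r=(0,5,5) succ=(0,0,2) retry=(1,1,0)
step 10 (T2 CAS): counter=6 r=(0,5,5) succ=(0,0,2) retry=(1,2,0)

counter=6 r=(0,5,5) succ=(0,0,2) retry=(1,2,0)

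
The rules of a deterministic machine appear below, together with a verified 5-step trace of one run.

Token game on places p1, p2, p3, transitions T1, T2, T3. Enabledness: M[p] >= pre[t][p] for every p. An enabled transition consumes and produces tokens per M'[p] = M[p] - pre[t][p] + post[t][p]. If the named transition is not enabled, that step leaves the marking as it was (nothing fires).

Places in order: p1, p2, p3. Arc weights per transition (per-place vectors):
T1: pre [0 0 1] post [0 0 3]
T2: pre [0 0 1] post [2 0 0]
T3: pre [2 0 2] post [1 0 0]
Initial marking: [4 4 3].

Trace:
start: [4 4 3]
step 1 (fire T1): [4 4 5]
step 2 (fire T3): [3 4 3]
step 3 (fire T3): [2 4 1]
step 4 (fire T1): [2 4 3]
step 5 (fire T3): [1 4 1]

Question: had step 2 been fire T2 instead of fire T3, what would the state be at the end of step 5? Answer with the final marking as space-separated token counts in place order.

4 4 2

(re-executing from step 2 with the substitution; state before step 2: [4 4 5])
step 2 (fire T2): [6 4 4]
step 3 (fire T3): [5 4 2]
step 4 (fire T1): [5 4 4]
step 5 (fire T3): [4 4 2]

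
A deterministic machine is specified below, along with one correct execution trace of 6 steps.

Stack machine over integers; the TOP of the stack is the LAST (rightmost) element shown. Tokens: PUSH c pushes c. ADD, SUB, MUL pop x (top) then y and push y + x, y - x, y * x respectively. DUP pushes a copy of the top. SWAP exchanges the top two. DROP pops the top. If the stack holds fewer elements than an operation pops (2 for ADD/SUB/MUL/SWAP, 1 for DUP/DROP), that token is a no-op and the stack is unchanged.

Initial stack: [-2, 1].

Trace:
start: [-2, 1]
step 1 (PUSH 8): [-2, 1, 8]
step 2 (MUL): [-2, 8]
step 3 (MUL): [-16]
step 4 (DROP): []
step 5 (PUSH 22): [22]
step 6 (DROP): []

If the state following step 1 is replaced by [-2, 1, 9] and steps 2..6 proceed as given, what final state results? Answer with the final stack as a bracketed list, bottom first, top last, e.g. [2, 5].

state after step 1 := [-2, 1, 9]
step 2 (MUL): [-2, 9]
step 3 (MUL): [-18]
step 4 (DROP): []
step 5 (PUSH 22): [22]
step 6 (DROP): []

[]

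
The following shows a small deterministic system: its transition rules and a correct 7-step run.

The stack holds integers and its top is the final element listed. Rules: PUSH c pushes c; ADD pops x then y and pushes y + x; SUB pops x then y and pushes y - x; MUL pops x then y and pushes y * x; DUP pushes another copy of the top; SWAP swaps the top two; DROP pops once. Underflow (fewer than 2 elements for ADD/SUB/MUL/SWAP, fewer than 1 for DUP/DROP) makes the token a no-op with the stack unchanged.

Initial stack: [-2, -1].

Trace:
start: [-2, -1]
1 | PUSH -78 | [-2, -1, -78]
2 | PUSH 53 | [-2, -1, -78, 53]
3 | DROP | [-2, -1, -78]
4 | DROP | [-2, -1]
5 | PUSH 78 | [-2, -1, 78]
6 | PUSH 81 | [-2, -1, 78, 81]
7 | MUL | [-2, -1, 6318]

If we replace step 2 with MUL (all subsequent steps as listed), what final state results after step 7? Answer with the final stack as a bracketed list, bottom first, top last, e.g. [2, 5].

(re-executing from step 2 with the substitution; state before step 2: [-2, -1, -78])
2 | MUL | [-2, 78]
3 | DROP | [-2]
4 | DROP | []
5 | PUSH 78 | [78]
6 | PUSH 81 | [78, 81]
7 | MUL | [6318]

[6318]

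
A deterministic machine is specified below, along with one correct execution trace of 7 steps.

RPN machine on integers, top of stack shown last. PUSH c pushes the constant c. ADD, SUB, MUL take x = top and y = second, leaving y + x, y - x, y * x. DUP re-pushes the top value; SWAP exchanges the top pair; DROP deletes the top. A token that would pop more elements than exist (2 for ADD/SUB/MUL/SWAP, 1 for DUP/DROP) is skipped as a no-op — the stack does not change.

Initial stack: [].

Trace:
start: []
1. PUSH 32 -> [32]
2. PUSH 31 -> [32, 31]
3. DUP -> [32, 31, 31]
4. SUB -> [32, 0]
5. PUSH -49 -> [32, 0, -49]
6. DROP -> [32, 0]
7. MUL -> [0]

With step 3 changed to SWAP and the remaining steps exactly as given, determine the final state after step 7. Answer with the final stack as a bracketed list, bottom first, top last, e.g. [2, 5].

[-1]

(re-executing from step 3 with the substitution; state before step 3: [32, 31])
3. SWAP -> [31, 32]
4. SUB -> [-1]
5. PUSH -49 -> [-1, -49]
6. DROP -> [-1]
7. MUL -> [-1]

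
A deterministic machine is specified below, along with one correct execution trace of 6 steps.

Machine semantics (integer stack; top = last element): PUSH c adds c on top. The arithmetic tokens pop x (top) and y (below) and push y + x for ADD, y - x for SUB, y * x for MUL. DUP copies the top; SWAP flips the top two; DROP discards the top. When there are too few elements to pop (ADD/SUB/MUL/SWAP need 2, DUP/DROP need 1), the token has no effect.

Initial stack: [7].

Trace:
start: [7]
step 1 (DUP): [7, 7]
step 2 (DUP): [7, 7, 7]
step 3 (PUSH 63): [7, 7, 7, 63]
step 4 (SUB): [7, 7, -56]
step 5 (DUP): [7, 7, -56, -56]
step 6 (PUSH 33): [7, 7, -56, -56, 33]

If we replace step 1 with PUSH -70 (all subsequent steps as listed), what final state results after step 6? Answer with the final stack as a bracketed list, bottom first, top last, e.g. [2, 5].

[7, -70, -133, -133, 33]

(re-executing from step 1 with the substitution; state before step 1: [7])
step 1 (PUSH -70): [7, -70]
step 2 (DUP): [7, -70, -70]
step 3 (PUSH 63): [7, -70, -70, 63]
step 4 (SUB): [7, -70, -133]
step 5 (DUP): [7, -70, -133, -133]
step 6 (PUSH 33): [7, -70, -133, -133, 33]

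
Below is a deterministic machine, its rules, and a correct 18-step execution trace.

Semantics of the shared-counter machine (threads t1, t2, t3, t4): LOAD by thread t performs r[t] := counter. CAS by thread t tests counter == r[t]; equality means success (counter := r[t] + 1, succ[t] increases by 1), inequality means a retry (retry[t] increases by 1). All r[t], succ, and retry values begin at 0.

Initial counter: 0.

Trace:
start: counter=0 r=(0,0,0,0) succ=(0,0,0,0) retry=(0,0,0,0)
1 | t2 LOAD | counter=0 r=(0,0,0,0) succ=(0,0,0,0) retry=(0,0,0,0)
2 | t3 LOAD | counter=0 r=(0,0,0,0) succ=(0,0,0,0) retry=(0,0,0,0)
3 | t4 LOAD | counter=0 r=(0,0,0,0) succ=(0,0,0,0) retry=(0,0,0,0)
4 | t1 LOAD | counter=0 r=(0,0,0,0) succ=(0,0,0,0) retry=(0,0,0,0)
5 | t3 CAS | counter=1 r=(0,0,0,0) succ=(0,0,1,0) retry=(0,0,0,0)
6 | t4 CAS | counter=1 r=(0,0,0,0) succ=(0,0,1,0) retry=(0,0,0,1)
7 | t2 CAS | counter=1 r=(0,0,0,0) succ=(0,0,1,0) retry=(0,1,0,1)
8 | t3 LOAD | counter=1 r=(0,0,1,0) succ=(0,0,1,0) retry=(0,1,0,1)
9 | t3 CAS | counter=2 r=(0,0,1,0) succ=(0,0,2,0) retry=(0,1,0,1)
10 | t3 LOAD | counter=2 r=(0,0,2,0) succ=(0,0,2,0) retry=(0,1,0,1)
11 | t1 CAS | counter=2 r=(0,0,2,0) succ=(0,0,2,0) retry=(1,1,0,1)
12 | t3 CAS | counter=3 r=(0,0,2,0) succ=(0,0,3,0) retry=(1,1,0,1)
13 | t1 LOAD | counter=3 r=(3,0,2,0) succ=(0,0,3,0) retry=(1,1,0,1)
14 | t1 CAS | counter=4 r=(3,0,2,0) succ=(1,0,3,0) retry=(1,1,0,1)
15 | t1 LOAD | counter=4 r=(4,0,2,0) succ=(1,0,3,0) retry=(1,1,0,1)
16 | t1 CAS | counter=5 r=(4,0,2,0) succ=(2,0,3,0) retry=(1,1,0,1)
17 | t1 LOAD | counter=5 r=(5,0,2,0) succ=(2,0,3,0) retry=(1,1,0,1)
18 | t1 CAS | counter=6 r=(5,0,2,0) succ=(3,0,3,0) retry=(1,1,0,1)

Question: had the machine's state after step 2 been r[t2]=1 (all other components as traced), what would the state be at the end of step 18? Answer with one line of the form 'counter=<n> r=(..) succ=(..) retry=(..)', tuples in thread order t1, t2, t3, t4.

counter=7 r=(6,1,3,0) succ=(3,1,3,0) retry=(1,0,0,1)

state after step 2 := counter=0 r=(0,1,0,0) succ=(0,0,0,0) retry=(0,0,0,0)
3 | t4 LOAD | counter=0 r=(0,1,0,0) succ=(0,0,0,0) retry=(0,0,0,0)
4 | t1 LOAD | counter=0 r=(0,1,0,0) succ=(0,0,0,0) retry=(0,0,0,0)
5 | t3 CAS | counter=1 r=(0,1,0,0) succ=(0,0,1,0) retry=(0,0,0,0)
6 | t4 CAS | counter=1 r=(0,1,0,0) succ=(0,0,1,0) retry=(0,0,0,1)
7 | t2 CAS | counter=2 r=(0,1,0,0) succ=(0,1,1,0) retry=(0,0,0,1)
8 | t3 LOAD | counter=2 r=(0,1,2,0) succ=(0,1,1,0) retry=(0,0,0,1)
9 | t3 CAS | counter=3 r=(0,1,2,0) succ=(0,1,2,0) retry=(0,0,0,1)
10 | t3 LOAD | counter=3 r=(0,1,3,0) succ=(0,1,2,0) retry=(0,0,0,1)
11 | t1 CAS | counter=3 r=(0,1,3,0) succ=(0,1,2,0) retry=(1,0,0,1)
12 | t3 CAS | counter=4 r=(0,1,3,0) succ=(0,1,3,0) retry=(1,0,0,1)
13 | t1 LOAD | counter=4 r=(4,1,3,0) succ=(0,1,3,0) retry=(1,0,0,1)
14 | t1 CAS | counter=5 r=(4,1,3,0) succ=(1,1,3,0) retry=(1,0,0,1)
15 | t1 LOAD | counter=5 r=(5,1,3,0) succ=(1,1,3,0) retry=(1,0,0,1)
16 | t1 CAS | counter=6 r=(5,1,3,0) succ=(2,1,3,0) retry=(1,0,0,1)
17 | t1 LOAD | counter=6 r=(6,1,3,0) succ=(2,1,3,0) retry=(1,0,0,1)
18 | t1 CAS | counter=7 r=(6,1,3,0) succ=(3,1,3,0) retry=(1,0,0,1)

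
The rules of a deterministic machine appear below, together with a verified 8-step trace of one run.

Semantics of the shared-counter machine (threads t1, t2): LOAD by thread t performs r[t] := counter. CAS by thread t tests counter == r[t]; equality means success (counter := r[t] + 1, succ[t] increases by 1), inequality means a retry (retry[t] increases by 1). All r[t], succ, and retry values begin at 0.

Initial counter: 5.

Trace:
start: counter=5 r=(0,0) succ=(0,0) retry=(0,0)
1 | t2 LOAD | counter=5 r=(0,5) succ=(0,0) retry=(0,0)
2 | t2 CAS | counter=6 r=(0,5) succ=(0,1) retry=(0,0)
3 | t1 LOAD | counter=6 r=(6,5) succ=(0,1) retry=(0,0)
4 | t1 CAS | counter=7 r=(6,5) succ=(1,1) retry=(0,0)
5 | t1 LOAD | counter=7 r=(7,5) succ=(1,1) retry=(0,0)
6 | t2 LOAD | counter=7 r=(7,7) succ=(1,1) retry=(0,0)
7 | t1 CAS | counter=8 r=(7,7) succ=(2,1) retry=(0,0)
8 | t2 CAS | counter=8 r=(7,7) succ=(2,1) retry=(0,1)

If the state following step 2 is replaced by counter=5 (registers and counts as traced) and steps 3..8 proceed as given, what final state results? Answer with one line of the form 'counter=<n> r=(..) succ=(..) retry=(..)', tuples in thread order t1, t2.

state after step 2 := counter=5 r=(0,5) succ=(0,1) retry=(0,0)
3 | t1 LOAD | counter=5 r=(5,5) succ=(0,1) retry=(0,0)
4 | t1 CAS | counter=6 r=(5,5) succ=(1,1) retry=(0,0)
5 | t1 LOAD | counter=6 r=(6,5) succ=(1,1) retry=(0,0)
6 | t2 LOAD | counter=6 r=(6,6) succ=(1,1) retry=(0,0)
7 | t1 CAS | counter=7 r=(6,6) succ=(2,1) retry=(0,0)
8 | t2 CAS | counter=7 r=(6,6) succ=(2,1) retry=(0,1)

counter=7 r=(6,6) succ=(2,1) retry=(0,1)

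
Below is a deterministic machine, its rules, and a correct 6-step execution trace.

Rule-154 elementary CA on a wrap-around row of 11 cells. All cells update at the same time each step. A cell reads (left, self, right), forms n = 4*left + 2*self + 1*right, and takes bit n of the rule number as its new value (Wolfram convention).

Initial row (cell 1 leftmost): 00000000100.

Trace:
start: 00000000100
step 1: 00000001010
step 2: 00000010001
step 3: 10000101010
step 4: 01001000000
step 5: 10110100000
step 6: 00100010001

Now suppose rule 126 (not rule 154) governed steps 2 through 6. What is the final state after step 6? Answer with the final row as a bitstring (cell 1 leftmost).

11001111011

(re-executing steps 2..6 under rule 126; state before step 2: 00000001010)
step 2: 00000011111
step 3: 10000110001
step 4: 11001111011
step 5: 01111001110
step 6: 11001111011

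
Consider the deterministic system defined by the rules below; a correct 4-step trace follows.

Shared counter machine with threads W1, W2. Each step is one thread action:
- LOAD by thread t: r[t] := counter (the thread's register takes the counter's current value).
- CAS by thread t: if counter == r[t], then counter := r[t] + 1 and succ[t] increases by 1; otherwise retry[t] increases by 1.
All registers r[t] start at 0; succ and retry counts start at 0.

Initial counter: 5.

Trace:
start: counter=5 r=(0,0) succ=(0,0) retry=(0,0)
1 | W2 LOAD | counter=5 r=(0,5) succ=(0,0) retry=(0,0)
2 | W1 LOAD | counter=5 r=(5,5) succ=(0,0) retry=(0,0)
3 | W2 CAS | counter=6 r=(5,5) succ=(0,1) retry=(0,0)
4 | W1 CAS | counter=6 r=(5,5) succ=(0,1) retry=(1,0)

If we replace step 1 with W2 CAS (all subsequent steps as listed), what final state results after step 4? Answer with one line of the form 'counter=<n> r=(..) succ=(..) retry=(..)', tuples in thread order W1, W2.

counter=6 r=(5,0) succ=(1,0) retry=(0,2)

(re-executing from step 1 with the substitution; state before step 1: counter=5 r=(0,0) succ=(0,0) retry=(0,0))
1 | W2 CAS | counter=5 r=(0,0) succ=(0,0) retry=(0,1)
2 | W1 LOAD | counter=5 r=(5,0) succ=(0,0) retry=(0,1)
3 | W2 CAS | counter=5 r=(5,0) succ=(0,0) retry=(0,2)
4 | W1 CAS | counter=6 r=(5,0) succ=(1,0) retry=(0,2)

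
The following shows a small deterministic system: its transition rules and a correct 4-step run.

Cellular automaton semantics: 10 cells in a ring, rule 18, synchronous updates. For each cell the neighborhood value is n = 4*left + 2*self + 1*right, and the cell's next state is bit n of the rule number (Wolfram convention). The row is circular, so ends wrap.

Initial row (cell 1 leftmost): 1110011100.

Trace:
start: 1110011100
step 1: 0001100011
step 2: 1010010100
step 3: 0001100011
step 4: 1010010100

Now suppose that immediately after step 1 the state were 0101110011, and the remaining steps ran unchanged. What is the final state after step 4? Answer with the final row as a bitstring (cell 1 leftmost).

0000101101

state after step 1 := 0101110011
step 2: 0000001100
step 3: 0000010010
step 4: 0000101101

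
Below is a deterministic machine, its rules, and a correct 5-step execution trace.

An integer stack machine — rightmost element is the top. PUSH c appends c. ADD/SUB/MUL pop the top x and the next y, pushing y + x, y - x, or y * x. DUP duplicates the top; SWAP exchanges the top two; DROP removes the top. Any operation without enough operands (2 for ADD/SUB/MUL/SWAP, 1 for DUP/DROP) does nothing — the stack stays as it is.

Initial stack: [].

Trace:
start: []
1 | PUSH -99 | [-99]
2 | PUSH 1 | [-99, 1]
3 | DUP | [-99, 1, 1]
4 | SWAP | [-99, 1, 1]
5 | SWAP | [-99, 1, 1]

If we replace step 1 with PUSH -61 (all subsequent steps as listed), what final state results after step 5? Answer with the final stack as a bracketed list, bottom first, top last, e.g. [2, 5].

[-61, 1, 1]

(re-executing from step 1 with the substitution; state before step 1: [])
1 | PUSH -61 | [-61]
2 | PUSH 1 | [-61, 1]
3 | DUP | [-61, 1, 1]
4 | SWAP | [-61, 1, 1]
5 | SWAP | [-61, 1, 1]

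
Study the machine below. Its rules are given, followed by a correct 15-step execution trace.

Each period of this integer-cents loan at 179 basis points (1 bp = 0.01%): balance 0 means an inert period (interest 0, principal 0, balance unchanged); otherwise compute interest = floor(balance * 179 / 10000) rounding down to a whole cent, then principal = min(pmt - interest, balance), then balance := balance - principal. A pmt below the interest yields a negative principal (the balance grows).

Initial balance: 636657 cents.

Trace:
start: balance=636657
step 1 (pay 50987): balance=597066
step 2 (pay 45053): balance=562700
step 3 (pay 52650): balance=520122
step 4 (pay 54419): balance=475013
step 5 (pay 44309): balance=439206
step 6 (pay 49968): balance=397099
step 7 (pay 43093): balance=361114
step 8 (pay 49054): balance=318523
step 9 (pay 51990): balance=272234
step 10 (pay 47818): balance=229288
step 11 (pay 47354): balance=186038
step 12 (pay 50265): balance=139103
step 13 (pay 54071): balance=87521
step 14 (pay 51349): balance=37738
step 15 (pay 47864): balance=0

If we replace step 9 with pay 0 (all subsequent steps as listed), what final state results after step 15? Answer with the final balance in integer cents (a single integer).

(re-executing from step 9 with the substitution; state before step 9: balance=318523)
step 9 (pay 0): balance=324224
step 10 (pay 47818): balance=282209
step 11 (pay 47354): balance=239906
step 12 (pay 50265): balance=193935
step 13 (pay 54071): balance=143335
step 14 (pay 51349): balance=94551
step 15 (pay 47864): balance=48379

48379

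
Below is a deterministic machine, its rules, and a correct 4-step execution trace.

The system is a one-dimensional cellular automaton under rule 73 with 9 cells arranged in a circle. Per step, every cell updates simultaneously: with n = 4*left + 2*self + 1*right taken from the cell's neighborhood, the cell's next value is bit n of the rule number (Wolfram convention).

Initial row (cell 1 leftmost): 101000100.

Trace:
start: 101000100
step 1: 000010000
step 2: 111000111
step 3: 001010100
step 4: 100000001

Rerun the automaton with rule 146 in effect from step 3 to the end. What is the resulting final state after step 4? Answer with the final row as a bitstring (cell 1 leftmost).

(re-executing steps 3..4 under rule 146; state before step 3: 111000111)
step 3: 110101011
step 4: 100000001

100000001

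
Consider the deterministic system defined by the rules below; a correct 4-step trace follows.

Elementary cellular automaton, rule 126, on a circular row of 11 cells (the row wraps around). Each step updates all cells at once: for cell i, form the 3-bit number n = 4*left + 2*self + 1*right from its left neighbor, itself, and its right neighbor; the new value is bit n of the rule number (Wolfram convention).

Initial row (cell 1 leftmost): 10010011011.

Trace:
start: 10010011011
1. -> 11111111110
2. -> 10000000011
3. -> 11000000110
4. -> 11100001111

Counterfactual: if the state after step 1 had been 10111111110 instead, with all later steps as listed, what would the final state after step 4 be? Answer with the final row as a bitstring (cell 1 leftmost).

state after step 1 := 10111111110
2. -> 11100000011
3. -> 00110000110
4. -> 01111001111

01111001111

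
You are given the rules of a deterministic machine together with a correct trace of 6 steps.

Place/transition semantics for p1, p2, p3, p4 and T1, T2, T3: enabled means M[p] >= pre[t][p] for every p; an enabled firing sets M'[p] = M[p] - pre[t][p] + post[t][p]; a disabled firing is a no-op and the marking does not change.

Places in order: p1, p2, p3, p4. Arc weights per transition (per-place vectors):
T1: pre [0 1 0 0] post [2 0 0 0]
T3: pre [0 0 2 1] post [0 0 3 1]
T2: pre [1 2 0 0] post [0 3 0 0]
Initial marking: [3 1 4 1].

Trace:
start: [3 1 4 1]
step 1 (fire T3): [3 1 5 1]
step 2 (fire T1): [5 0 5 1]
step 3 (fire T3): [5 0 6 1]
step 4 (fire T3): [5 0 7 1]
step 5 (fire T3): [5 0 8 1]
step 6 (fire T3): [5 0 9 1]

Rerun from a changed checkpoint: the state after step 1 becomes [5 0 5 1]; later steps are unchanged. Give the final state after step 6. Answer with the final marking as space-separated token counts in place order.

state after step 1 := [5 0 5 1]
step 2 (fire T1): [5 0 5 1]
step 3 (fire T3): [5 0 6 1]
step 4 (fire T3): [5 0 7 1]
step 5 (fire T3): [5 0 8 1]
step 6 (fire T3): [5 0 9 1]

5 0 9 1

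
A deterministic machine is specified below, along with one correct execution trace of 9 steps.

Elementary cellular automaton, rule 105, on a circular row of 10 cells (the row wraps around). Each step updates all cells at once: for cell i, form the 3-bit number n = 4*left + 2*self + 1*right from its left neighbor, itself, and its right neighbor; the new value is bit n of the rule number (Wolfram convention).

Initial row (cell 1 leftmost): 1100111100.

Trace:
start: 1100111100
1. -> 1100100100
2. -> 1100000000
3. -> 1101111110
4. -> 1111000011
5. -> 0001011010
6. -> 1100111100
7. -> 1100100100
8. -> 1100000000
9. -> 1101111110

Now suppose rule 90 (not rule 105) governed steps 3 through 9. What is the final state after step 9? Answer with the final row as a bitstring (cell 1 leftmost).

1110000001

(re-executing steps 3..9 under rule 90; state before step 3: 1100000000)
3. -> 1110000001
4. -> 0011000011
5. -> 1111100111
6. -> 0000111100
7. -> 0001100110
8. -> 0011111111
9. -> 1110000001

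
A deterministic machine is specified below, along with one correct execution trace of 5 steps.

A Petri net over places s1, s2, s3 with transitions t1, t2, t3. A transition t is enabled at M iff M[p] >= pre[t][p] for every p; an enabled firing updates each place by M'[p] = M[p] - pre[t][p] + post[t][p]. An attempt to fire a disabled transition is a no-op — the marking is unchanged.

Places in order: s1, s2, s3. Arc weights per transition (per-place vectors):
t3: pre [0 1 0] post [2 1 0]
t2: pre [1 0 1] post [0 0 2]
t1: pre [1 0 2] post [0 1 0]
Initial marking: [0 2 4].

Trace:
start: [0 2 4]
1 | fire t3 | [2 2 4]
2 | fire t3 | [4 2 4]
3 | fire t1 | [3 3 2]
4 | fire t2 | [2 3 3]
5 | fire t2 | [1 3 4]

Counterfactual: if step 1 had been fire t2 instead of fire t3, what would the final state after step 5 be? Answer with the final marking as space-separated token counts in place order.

0 3 3

(re-executing from step 1 with the substitution; state before step 1: [0 2 4])
1 | fire t2 | [0 2 4]
2 | fire t3 | [2 2 4]
3 | fire t1 | [1 3 2]
4 | fire t2 | [0 3 3]
5 | fire t2 | [0 3 3]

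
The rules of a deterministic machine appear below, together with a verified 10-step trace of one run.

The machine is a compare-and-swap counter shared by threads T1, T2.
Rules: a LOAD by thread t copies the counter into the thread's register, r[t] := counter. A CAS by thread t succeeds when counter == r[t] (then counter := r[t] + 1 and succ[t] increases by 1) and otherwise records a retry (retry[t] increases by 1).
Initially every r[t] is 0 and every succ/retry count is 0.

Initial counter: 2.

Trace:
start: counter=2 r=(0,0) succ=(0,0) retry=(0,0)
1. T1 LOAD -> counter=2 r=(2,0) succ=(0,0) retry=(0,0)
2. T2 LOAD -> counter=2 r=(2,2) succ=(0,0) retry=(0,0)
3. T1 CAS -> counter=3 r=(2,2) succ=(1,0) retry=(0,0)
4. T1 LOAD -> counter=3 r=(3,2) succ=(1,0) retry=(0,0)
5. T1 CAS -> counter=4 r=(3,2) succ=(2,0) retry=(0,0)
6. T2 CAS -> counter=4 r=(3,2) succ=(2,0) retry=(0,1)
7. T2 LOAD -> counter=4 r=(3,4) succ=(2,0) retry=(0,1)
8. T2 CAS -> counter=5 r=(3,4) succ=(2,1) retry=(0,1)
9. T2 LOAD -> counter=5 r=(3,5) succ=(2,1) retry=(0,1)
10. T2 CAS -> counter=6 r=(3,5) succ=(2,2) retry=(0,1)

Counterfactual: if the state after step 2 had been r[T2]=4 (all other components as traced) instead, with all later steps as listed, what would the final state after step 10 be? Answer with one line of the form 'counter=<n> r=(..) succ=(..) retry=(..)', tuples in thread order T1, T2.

state after step 2 := counter=2 r=(2,4) succ=(0,0) retry=(0,0)
3. T1 CAS -> counter=3 r=(2,4) succ=(1,0) retry=(0,0)
4. T1 LOAD -> counter=3 r=(3,4) succ=(1,0) retry=(0,0)
5. T1 CAS -> counter=4 r=(3,4) succ=(2,0) retry=(0,0)
6. T2 CAS -> counter=5 r=(3,4) succ=(2,1) retry=(0,0)
7. T2 LOAD -> counter=5 r=(3,5) succ=(2,1) retry=(0,0)
8. T2 CAS -> counter=6 r=(3,5) succ=(2,2) retry=(0,0)
9. T2 LOAD -> counter=6 r=(3,6) succ=(2,2) retry=(0,0)
10. T2 CAS -> counter=7 r=(3,6) succ=(2,3) retry=(0,0)

counter=7 r=(3,6) succ=(2,3) retry=(0,0)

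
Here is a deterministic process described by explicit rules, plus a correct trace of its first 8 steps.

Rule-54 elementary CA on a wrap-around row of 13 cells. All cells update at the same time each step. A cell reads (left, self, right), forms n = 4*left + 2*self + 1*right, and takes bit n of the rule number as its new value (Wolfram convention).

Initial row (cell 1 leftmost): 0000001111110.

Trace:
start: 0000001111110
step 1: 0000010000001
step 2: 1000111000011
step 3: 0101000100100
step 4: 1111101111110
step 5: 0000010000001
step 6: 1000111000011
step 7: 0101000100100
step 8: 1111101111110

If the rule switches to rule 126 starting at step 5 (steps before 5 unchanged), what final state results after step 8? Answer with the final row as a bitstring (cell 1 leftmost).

0000000000000

(re-executing steps 5..8 under rule 126; state before step 5: 1111101111110)
step 5: 1000111000011
step 6: 1101101100110
step 7: 1111111111111
step 8: 0000000000000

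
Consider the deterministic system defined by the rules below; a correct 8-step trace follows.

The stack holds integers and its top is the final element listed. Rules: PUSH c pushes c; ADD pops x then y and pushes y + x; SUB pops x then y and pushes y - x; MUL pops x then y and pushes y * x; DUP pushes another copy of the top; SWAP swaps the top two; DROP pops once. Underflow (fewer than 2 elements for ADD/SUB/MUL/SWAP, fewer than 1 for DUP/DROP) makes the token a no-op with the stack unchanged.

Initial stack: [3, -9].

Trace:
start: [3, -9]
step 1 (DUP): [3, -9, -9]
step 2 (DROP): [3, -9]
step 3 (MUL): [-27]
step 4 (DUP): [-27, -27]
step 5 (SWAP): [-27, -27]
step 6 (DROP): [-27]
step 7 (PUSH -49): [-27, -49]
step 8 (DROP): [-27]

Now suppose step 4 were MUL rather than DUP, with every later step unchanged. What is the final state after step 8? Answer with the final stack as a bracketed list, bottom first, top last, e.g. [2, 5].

(re-executing from step 4 with the substitution; state before step 4: [-27])
step 4 (MUL): [-27]
step 5 (SWAP): [-27]
step 6 (DROP): []
step 7 (PUSH -49): [-49]
step 8 (DROP): []

[]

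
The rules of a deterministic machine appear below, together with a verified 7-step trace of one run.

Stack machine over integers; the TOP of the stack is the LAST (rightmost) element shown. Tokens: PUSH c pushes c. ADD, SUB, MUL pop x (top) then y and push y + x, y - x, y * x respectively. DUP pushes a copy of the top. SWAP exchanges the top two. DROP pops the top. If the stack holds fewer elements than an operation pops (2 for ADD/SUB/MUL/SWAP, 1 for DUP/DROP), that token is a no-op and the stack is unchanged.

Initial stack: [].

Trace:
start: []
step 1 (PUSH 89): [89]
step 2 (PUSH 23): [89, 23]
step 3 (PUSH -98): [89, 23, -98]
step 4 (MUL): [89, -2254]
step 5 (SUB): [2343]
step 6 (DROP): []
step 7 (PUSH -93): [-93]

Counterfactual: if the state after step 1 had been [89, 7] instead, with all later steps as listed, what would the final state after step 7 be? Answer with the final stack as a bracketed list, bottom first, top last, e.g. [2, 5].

[89, -93]

state after step 1 := [89, 7]
step 2 (PUSH 23): [89, 7, 23]
step 3 (PUSH -98): [89, 7, 23, -98]
step 4 (MUL): [89, 7, -2254]
step 5 (SUB): [89, 2261]
step 6 (DROP): [89]
step 7 (PUSH -93): [89, -93]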